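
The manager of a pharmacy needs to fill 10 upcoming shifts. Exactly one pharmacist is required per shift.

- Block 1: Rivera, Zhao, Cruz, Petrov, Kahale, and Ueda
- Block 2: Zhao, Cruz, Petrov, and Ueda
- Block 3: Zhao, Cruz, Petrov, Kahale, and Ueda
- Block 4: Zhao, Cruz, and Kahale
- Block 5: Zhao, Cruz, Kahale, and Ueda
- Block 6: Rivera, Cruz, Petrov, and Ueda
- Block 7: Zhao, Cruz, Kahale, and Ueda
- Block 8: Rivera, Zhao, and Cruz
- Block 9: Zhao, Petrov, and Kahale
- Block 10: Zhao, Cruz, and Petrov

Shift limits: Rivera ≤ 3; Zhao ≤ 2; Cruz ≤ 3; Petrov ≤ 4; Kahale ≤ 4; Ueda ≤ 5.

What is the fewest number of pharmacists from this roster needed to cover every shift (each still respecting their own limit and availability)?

10 slots to fill and no one can take more than 5, so at least ⌈10/5⌉ = 2 pharmacists are needed.
Any 2 pharmacists together have capacity at most 5+4 = 9 < 10 slots, so 2 can never suffice.
Rivera, Cruz, and Petrov alone can cover everything: Block 1→Rivera, Block 2→Petrov, Block 3→Petrov, Block 4→Cruz, Block 5→Cruz, Block 6→Rivera, Block 7→Cruz, Block 8→Rivera, Block 9→Petrov, Block 10→Petrov.

3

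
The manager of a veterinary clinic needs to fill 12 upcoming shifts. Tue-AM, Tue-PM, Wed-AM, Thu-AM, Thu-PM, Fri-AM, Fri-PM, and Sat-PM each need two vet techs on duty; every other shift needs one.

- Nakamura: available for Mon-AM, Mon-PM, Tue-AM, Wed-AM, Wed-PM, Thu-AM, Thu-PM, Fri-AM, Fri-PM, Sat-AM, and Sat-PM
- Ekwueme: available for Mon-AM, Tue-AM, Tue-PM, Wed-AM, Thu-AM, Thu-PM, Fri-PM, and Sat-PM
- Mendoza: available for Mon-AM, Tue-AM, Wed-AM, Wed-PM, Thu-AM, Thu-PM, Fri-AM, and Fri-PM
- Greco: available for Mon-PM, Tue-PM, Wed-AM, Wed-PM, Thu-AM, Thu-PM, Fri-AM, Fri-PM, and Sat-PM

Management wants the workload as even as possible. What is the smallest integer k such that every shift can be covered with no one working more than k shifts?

5

With 4 vet techs and 20 worker-slots to fill, someone must work at least ⌈20/4⌉ = 5 shifts, so k ≥ 5.
k = 5 works: Mon-AM→Nakamura, Mon-PM→Nakamura, Tue-AM→Nakamura+Ekwueme, Tue-PM→Ekwueme+Greco, Wed-AM→Ekwueme+Mendoza, Wed-PM→Nakamura, Thu-AM→Ekwueme+Mendoza, Thu-PM→Mendoza+Greco, Fri-AM→Mendoza+Greco, Fri-PM→Mendoza+Greco, Sat-AM→Nakamura, Sat-PM→Ekwueme+Greco.
Loads: Nakamura 5, Ekwueme 5, Mendoza 5, Greco 5 — all ≤ 5.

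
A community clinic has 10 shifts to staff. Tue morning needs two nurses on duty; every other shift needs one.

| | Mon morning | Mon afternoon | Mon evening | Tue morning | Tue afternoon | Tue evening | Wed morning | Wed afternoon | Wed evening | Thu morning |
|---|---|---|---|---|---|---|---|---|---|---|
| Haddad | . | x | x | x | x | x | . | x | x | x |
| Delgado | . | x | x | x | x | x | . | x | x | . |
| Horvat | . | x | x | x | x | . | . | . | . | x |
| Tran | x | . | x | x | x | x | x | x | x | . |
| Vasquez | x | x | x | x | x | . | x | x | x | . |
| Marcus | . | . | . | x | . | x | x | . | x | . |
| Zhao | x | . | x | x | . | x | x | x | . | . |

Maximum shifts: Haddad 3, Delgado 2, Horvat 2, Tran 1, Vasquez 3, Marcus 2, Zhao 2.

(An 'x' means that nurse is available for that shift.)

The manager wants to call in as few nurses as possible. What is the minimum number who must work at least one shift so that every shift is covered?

5

11 slots to fill and no one can take more than 3, so at least ⌈11/3⌉ = 4 nurses are needed.
Any 4 nurses together have capacity at most 3+3+2+2 = 10 < 11 slots, so 4 can never suffice.
Haddad, Delgado, Horvat, Tran, and Vasquez alone can cover everything: Mon morning→Tran, Mon afternoon→Haddad, Mon evening→Horvat, Tue morning→Horvat+Vasquez, Tue afternoon→Vasquez, Tue evening→Haddad, Wed morning→Vasquez, Wed afternoon→Delgado, Wed evening→Delgado, Thu morning→Haddad.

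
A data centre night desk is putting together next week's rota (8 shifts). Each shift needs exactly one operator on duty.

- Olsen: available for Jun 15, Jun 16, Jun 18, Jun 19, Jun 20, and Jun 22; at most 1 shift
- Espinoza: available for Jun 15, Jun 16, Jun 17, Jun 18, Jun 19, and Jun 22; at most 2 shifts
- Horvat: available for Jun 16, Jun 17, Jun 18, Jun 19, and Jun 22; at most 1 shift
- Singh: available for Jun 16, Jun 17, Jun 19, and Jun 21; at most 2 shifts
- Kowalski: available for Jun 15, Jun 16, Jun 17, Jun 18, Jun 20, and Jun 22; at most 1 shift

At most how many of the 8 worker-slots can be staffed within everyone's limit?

7

Total capacity across all operators is 1+2+1+2+1 = 7, and 8 slots are needed, so at most 7 can be filled.
An assignment achieving 7: Jun 15→Espinoza, Jun 17→Espinoza, Jun 18→Horvat, Jun 19→Singh, Jun 20→Olsen, Jun 21→Singh, Jun 22→Kowalski.
Loads: Olsen 1/1, Espinoza 2/2, Horvat 1/1, Singh 2/2, Kowalski 1/1.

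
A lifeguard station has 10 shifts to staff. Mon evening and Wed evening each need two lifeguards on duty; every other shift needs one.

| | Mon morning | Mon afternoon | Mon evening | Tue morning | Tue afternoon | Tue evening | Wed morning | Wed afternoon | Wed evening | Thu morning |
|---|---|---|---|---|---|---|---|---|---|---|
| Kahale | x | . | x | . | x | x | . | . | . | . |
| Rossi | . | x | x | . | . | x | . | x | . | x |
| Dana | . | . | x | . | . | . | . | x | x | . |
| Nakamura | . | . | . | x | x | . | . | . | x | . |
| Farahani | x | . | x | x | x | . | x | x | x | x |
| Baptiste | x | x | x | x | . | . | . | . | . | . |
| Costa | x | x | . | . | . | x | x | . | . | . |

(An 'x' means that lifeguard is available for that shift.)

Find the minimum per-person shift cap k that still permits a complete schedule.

With 7 lifeguards and 12 worker-slots to fill, someone must work at least ⌈12/7⌉ = 2 shifts, so k ≥ 2.
k = 2 works: Mon morning→Baptiste, Mon afternoon→Rossi, Mon evening→Farahani+Baptiste, Tue morning→Nakamura, Tue afternoon→Kahale, Tue evening→Kahale, Wed morning→Farahani, Wed afternoon→Dana, Wed evening→Dana+Nakamura, Thu morning→Rossi.
Loads: Kahale 2, Rossi 2, Dana 2, Nakamura 2, Farahani 2, Baptiste 2, Costa 0 — all ≤ 2.

2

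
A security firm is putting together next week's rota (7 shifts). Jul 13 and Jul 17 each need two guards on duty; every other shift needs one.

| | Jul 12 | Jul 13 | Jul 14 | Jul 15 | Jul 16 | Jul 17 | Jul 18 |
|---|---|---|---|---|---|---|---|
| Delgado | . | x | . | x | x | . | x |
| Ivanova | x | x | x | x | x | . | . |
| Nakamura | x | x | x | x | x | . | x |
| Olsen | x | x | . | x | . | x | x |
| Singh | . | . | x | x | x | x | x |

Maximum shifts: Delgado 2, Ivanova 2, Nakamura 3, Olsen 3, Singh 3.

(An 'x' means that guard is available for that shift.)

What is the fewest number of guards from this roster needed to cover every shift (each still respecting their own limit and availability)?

3

9 slots to fill and no one can take more than 3, so at least ⌈9/3⌉ = 3 guards are needed.
Nakamura, Olsen, and Singh alone can cover everything: Jul 12→Nakamura, Jul 13→Nakamura+Olsen, Jul 14→Nakamura, Jul 15→Olsen, Jul 16→Singh, Jul 17→Olsen+Singh, Jul 18→Singh.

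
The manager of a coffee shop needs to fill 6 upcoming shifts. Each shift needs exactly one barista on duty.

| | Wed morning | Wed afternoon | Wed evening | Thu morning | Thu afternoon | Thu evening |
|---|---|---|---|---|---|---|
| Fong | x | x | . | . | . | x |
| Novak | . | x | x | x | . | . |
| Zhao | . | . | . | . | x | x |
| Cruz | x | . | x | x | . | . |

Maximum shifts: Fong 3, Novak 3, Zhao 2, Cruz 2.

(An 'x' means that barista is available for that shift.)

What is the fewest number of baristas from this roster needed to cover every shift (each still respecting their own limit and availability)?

3

6 slots to fill and no one can take more than 3, so at least ⌈6/3⌉ = 2 baristas are needed.
No set of 2 baristas can cover every shift (each such set leaves at least one shift with no one available or exceeds a cap).
Fong, Novak, and Zhao alone can cover everything: Wed morning→Fong, Wed afternoon→Fong, Wed evening→Novak, Thu morning→Novak, Thu afternoon→Zhao, Thu evening→Fong.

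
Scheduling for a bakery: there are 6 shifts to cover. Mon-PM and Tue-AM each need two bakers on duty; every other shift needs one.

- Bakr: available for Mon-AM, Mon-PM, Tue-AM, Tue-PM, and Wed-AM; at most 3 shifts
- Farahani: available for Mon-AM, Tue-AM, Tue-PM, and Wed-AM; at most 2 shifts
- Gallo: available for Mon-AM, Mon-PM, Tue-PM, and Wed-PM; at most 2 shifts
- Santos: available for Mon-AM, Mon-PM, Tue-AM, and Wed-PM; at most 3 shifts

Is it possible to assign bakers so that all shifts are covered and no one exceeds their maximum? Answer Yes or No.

Yes

One valid schedule: Mon-AM→Santos, Mon-PM→Bakr+Gallo, Tue-AM→Bakr+Farahani, Tue-PM→Farahani, Wed-AM→Bakr, Wed-PM→Gallo.
Loads: Bakr 3/3, Farahani 2/2, Gallo 2/2, Santos 1/3 — all within limits.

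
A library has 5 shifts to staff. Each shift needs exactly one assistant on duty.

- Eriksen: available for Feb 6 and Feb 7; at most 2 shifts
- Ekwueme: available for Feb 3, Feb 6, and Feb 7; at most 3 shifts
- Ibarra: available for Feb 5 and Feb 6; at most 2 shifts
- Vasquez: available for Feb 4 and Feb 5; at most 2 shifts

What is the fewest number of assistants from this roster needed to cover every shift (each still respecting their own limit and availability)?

5 slots to fill and no one can take more than 3, so at least ⌈5/3⌉ = 2 assistants are needed.
Ekwueme and Vasquez alone can cover everything: Feb 3→Ekwueme, Feb 4→Vasquez, Feb 5→Vasquez, Feb 6→Ekwueme, Feb 7→Ekwueme.

2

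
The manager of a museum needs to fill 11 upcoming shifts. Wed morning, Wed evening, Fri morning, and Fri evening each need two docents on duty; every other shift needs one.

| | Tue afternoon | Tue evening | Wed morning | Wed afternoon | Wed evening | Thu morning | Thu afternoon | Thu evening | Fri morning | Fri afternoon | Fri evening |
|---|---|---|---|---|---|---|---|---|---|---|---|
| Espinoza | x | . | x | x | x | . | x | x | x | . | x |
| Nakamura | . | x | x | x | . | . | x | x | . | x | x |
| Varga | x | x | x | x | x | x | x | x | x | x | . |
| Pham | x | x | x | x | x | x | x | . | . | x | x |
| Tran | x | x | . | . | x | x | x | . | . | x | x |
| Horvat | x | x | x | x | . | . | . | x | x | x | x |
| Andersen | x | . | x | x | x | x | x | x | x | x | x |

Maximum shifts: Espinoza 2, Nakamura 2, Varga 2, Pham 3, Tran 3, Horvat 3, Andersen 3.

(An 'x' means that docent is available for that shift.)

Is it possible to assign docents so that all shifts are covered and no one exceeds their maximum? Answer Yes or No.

One valid schedule: Tue afternoon→Espinoza, Tue evening→Nakamura, Wed morning→Pham+Horvat, Wed afternoon→Nakamura, Wed evening→Pham+Tran, Thu morning→Varga, Thu afternoon→Varga, Thu evening→Espinoza, Fri morning→Horvat+Andersen, Fri afternoon→Pham, Fri evening→Tran+Horvat.
Loads: Espinoza 2/2, Nakamura 2/2, Varga 2/2, Pham 3/3, Tran 2/3, Horvat 3/3, Andersen 1/3 — all within limits.

Yes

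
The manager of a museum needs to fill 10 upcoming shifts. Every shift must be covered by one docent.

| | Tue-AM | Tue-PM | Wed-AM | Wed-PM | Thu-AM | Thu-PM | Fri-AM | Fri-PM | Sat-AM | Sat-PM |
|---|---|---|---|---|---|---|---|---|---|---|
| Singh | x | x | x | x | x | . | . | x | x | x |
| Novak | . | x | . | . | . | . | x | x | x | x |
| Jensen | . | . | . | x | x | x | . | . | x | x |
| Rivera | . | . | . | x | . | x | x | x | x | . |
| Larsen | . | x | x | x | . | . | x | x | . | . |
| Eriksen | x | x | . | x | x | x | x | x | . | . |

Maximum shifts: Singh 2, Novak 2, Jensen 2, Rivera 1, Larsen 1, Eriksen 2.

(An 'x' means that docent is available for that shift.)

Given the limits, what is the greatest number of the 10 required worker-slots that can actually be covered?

10

Total capacity across all docents is 2+2+2+1+1+2 = 10, and 10 slots are needed, so at most 10 can be filled.
An assignment achieving 10: Tue-AM→Singh, Tue-PM→Novak, Wed-AM→Singh, Wed-PM→Eriksen, Thu-AM→Jensen, Thu-PM→Jensen, Fri-AM→Larsen, Fri-PM→Eriksen, Sat-AM→Rivera, Sat-PM→Novak.
Loads: Singh 2/2, Novak 2/2, Jensen 2/2, Rivera 1/1, Larsen 1/1, Eriksen 2/2.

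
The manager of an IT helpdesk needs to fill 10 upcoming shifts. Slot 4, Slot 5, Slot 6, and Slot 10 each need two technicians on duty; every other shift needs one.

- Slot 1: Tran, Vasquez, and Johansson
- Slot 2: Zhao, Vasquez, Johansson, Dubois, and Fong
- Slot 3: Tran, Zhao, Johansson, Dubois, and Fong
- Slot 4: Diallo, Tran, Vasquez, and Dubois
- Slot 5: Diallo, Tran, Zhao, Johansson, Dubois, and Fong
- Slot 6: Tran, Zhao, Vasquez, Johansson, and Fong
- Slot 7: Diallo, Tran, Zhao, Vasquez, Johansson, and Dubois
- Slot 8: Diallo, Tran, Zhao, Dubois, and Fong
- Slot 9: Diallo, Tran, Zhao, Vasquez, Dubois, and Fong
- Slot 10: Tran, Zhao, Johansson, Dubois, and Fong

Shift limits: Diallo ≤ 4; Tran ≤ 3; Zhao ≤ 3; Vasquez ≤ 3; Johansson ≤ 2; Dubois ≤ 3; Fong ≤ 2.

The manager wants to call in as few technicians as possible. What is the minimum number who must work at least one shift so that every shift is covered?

14 slots to fill and no one can take more than 4, so at least ⌈14/4⌉ = 4 technicians are needed.
Any 4 technicians together have capacity at most 4+3+3+3 = 13 < 14 slots, so 4 can never suffice.
Diallo, Tran, Zhao, Vasquez, and Johansson alone can cover everything: Slot 1→Tran, Slot 2→Zhao, Slot 3→Tran, Slot 4→Diallo+Tran, Slot 5→Diallo+Zhao, Slot 6→Vasquez+Johansson, Slot 7→Vasquez, Slot 8→Diallo, Slot 9→Diallo, Slot 10→Zhao+Johansson.

5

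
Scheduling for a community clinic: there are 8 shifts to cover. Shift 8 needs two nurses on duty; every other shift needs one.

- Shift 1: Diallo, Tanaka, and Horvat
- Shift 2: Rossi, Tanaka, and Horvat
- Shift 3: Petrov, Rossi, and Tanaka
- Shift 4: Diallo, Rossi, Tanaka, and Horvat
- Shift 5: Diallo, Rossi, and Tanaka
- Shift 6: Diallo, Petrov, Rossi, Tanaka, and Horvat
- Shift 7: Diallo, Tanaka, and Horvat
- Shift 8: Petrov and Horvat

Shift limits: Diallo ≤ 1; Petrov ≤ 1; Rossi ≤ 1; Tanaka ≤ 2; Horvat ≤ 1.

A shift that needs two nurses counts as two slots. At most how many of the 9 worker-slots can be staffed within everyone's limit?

Total capacity across all nurses is 1+1+1+2+1 = 6, and 9 slots are needed, so at most 6 can be filled.
An assignment achieving 6: Shift 1→Diallo, Shift 2→Rossi, Shift 3→Tanaka, Shift 5→Tanaka, Shift 8→Petrov+Horvat.
Loads: Diallo 1/1, Petrov 1/1, Rossi 1/1, Tanaka 2/2, Horvat 1/1.

6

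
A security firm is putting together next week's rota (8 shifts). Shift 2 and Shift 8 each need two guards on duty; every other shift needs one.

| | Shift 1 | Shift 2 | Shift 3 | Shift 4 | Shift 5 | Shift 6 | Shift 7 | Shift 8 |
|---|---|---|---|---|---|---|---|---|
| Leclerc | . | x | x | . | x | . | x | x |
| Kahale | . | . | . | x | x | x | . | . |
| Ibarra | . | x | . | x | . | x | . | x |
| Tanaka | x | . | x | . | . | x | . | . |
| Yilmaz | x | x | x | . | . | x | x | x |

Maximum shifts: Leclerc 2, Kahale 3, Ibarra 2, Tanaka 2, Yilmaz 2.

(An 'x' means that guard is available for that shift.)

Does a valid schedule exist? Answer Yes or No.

Yes

One valid schedule: Shift 1→Tanaka, Shift 2→Ibarra+Yilmaz, Shift 3→Tanaka, Shift 4→Kahale, Shift 5→Leclerc, Shift 6→Kahale, Shift 7→Leclerc, Shift 8→Ibarra+Yilmaz.
Loads: Leclerc 2/2, Kahale 2/3, Ibarra 2/2, Tanaka 2/2, Yilmaz 2/2 — all within limits.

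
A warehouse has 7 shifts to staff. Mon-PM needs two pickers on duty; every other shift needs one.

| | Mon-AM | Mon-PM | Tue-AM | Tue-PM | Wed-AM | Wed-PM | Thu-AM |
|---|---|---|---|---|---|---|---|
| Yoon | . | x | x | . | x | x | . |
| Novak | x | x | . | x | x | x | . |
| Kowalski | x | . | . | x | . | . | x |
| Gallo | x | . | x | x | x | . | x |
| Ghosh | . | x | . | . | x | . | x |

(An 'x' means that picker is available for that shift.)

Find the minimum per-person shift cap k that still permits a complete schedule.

2

With 5 pickers and 8 worker-slots to fill, someone must work at least ⌈8/5⌉ = 2 shifts, so k ≥ 2.
k = 2 works: Mon-AM→Novak, Mon-PM→Novak+Ghosh, Tue-AM→Yoon, Tue-PM→Kowalski, Wed-AM→Gallo, Wed-PM→Yoon, Thu-AM→Kowalski.
Loads: Yoon 2, Novak 2, Kowalski 2, Gallo 1, Ghosh 1 — all ≤ 2.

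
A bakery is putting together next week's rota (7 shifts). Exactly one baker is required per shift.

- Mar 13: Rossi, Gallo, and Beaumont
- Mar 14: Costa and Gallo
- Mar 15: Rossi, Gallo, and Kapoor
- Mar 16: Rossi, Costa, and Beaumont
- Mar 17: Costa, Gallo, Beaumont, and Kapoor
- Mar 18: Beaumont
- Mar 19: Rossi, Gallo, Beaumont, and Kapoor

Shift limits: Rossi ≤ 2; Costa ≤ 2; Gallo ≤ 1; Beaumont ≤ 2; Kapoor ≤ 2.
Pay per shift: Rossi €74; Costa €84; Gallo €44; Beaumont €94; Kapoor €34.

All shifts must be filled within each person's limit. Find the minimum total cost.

Mar 18 can only be covered by Beaumont, so that assignment is forced.
Picking the cheapest available baker for each shift independently would cost €358, but that ignores the shift limits.
An optimal schedule: Mar 13→Rossi, Mar 14→Gallo, Mar 15→Kapoor, Mar 16→Rossi, Mar 17→Costa, Mar 18→Beaumont, Mar 19→Kapoor.
Total: 74 + 44 + 34 + 74 + 84 + 94 + 34 = €438.

€438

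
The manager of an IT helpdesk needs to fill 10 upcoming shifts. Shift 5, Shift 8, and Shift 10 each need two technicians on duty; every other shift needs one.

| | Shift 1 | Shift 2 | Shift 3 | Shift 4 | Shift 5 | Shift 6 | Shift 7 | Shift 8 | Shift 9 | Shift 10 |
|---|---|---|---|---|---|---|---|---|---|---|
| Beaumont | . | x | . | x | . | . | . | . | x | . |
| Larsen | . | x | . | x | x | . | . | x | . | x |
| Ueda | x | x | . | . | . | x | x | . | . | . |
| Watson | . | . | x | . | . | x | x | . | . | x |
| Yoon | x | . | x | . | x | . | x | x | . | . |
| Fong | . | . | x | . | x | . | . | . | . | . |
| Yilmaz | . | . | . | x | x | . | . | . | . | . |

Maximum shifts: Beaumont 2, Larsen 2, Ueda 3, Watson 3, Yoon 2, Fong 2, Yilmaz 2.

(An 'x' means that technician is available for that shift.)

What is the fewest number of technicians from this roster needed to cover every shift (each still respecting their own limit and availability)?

6

13 slots to fill and no one can take more than 3, so at least ⌈13/3⌉ = 5 technicians are needed.
Any 5 technicians together have capacity at most 3+3+2+2+2 = 12 < 13 slots, so 5 can never suffice.
Beaumont, Larsen, Ueda, Watson, Yoon, and Fong alone can cover everything: Shift 1→Ueda, Shift 2→Ueda, Shift 3→Watson, Shift 4→Beaumont, Shift 5→Yoon+Fong, Shift 6→Ueda, Shift 7→Watson, Shift 8→Larsen+Yoon, Shift 9→Beaumont, Shift 10→Larsen+Watson.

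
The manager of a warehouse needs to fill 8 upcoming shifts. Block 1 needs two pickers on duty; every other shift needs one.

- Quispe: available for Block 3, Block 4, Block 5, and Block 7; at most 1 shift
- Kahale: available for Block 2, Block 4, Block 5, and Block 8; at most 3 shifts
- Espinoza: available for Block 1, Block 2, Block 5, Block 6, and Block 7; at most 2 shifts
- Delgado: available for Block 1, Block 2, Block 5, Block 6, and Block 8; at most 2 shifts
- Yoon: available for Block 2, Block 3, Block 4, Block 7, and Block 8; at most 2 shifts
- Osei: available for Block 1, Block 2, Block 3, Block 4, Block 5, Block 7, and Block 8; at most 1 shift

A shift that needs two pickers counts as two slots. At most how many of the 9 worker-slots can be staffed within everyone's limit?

9

Total capacity across all pickers is 1+3+2+2+2+1 = 11, and 9 slots are needed, so at most 9 can be filled.
An assignment achieving 9: Block 1→Espinoza+Delgado, Block 2→Kahale, Block 3→Quispe, Block 4→Kahale, Block 5→Delgado, Block 6→Espinoza, Block 7→Yoon, Block 8→Kahale.
Loads: Quispe 1/1, Kahale 3/3, Espinoza 2/2, Delgado 2/2, Yoon 1/2, Osei 0/1.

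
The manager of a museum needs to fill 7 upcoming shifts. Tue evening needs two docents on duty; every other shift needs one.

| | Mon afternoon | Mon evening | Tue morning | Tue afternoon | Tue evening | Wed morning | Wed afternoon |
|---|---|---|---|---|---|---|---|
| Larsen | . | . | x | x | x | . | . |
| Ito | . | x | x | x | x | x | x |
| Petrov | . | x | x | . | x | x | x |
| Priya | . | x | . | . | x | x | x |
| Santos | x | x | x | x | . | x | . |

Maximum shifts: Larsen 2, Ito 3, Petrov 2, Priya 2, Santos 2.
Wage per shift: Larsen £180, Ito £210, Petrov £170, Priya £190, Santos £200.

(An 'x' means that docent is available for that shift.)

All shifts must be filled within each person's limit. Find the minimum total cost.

Mon afternoon can only be covered by Santos, so that assignment is forced.
Picking the cheapest available docent for each shift independently would cost £1410, but that ignores the shift limits.
An optimal schedule: Mon afternoon→Santos, Mon evening→Petrov, Tue morning→Santos, Tue afternoon→Larsen, Tue evening→Larsen+Priya, Wed morning→Priya, Wed afternoon→Petrov.
Total: 200 + 170 + 200 + 180 + 180 + 190 + 190 + 170 = £1480.

£1480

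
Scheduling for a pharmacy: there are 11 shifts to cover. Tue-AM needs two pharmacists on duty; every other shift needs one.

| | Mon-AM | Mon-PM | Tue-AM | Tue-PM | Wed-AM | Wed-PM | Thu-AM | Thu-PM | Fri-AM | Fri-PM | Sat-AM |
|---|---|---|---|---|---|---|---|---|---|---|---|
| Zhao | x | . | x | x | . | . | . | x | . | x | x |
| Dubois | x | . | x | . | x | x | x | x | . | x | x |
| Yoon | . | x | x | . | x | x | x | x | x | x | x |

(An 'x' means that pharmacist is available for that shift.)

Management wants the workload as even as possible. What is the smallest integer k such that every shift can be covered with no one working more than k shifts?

With 3 pharmacists and 12 worker-slots to fill, someone must work at least ⌈12/3⌉ = 4 shifts, so k ≥ 4.
k = 4 works: Mon-AM→Zhao, Mon-PM→Yoon, Tue-AM→Zhao+Dubois, Tue-PM→Zhao, Wed-AM→Dubois, Wed-PM→Dubois, Thu-AM→Dubois, Thu-PM→Zhao, Fri-AM→Yoon, Fri-PM→Yoon, Sat-AM→Yoon.
Loads: Zhao 4, Dubois 4, Yoon 4 — all ≤ 4.

4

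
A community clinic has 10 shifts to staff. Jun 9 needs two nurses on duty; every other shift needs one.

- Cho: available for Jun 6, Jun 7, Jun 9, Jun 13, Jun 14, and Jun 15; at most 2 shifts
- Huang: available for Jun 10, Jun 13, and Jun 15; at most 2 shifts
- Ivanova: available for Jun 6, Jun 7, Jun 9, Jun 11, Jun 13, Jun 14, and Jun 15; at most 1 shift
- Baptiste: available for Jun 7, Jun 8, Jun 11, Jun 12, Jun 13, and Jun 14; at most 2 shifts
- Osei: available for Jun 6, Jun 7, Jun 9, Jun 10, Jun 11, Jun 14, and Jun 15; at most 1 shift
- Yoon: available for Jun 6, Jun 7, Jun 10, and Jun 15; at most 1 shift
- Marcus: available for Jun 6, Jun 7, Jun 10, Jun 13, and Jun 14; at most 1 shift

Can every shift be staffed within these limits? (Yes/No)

No

Total capacity is 2+2+1+2+1+1+1 = 10 but 11 worker-slots are needed — infeasible.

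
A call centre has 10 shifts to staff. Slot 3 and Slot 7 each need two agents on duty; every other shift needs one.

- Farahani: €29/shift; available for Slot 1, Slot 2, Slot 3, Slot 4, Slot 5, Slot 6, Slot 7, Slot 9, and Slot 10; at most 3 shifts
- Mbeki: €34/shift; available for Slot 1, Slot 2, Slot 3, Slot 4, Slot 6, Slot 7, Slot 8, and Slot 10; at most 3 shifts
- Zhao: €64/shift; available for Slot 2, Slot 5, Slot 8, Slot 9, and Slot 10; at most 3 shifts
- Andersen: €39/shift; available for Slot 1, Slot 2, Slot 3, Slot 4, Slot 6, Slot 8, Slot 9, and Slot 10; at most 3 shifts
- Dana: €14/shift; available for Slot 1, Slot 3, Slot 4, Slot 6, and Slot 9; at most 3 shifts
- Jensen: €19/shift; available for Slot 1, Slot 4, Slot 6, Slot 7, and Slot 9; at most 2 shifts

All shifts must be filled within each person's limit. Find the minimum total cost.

€308

Picking the cheapest available agent for each shift independently would cost €268, but that ignores the shift limits.
An optimal schedule: Slot 1→Dana, Slot 2→Farahani, Slot 3→Mbeki+Andersen, Slot 4→Dana, Slot 5→Farahani, Slot 6→Dana, Slot 7→Jensen+Farahani, Slot 8→Mbeki, Slot 9→Jensen, Slot 10→Mbeki.
Total: 14 + 29 + 34 + 39 + 14 + 29 + 14 + 19 + 29 + 34 + 19 + 34 = €308.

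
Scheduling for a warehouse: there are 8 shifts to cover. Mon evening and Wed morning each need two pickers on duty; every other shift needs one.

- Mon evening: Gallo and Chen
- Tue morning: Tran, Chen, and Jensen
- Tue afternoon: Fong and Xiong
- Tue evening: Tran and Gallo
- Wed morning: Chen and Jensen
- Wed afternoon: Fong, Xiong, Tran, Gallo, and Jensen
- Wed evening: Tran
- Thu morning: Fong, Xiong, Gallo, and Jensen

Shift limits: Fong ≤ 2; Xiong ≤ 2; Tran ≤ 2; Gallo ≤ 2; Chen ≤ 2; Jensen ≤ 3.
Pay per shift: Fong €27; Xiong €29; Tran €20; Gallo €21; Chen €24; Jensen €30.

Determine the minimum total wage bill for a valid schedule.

€243

Mon evening can only be covered by Gallo and Chen, so that assignment is forced.
Wed morning can only be covered by Chen and Jensen, so that assignment is forced.
Wed evening can only be covered by Tran, so that assignment is forced.
Picking the cheapest available picker for each shift independently would cost €227, but that ignores the shift limits.
An optimal schedule: Mon evening→Gallo+Chen, Tue morning→Tran, Tue afternoon→Fong, Tue evening→Gallo, Wed morning→Chen+Jensen, Wed afternoon→Xiong, Wed evening→Tran, Thu morning→Fong.
Total: 21 + 24 + 20 + 27 + 21 + 24 + 30 + 29 + 20 + 27 = €243.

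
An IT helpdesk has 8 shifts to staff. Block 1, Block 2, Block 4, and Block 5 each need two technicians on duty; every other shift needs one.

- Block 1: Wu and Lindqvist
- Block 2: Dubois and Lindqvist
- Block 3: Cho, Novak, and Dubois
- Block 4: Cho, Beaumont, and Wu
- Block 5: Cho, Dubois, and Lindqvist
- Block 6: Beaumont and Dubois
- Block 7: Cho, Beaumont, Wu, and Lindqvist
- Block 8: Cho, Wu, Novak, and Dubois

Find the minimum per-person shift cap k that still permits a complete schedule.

2

With 6 technicians and 12 worker-slots to fill, someone must work at least ⌈12/6⌉ = 2 shifts, so k ≥ 2.
k = 2 works: Block 1→Wu+Lindqvist, Block 2→Dubois+Lindqvist, Block 3→Novak, Block 4→Cho+Beaumont, Block 5→Cho+Dubois, Block 6→Beaumont, Block 7→Wu, Block 8→Novak.
Loads: Cho 2, Beaumont 2, Wu 2, Novak 2, Dubois 2, Lindqvist 2 — all ≤ 2.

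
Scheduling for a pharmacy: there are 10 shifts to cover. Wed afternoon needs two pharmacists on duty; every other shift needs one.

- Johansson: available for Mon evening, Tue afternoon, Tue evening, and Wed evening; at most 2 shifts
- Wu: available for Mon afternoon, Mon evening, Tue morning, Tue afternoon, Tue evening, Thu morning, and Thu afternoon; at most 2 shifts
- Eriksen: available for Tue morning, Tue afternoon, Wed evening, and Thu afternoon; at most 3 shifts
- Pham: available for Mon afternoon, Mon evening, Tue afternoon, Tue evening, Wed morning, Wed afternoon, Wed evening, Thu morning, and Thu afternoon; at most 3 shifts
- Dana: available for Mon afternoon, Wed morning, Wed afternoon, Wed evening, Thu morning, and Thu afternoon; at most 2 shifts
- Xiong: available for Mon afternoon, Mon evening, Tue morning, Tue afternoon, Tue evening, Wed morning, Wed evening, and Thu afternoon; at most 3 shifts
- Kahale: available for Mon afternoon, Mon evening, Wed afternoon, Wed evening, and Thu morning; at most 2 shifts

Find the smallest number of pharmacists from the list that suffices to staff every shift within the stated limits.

4

11 slots to fill and no one can take more than 3, so at least ⌈11/3⌉ = 4 pharmacists are needed.
Eriksen, Pham, Dana, and Xiong alone can cover everything: Mon afternoon→Xiong, Mon evening→Pham, Tue morning→Eriksen, Tue afternoon→Eriksen, Tue evening→Pham, Wed morning→Xiong, Wed afternoon→Pham+Dana, Wed evening→Eriksen, Thu morning→Dana, Thu afternoon→Xiong.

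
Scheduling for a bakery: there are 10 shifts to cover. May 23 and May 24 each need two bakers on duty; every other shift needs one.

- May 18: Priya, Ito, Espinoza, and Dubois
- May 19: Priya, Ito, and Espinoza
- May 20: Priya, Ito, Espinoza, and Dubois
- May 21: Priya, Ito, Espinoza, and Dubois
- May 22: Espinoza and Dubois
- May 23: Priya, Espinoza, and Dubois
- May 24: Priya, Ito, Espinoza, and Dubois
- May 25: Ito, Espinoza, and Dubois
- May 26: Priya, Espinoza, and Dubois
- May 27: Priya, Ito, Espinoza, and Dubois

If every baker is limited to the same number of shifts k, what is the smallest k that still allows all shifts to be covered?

With 4 bakers and 12 worker-slots to fill, someone must work at least ⌈12/4⌉ = 3 shifts, so k ≥ 3.
k = 3 works: May 18→Ito, May 19→Priya, May 20→Ito, May 21→Dubois, May 22→Espinoza, May 23→Priya+Espinoza, May 24→Espinoza+Dubois, May 25→Ito, May 26→Priya, May 27→Dubois.
Loads: Priya 3, Ito 3, Espinoza 3, Dubois 3 — all ≤ 3.

3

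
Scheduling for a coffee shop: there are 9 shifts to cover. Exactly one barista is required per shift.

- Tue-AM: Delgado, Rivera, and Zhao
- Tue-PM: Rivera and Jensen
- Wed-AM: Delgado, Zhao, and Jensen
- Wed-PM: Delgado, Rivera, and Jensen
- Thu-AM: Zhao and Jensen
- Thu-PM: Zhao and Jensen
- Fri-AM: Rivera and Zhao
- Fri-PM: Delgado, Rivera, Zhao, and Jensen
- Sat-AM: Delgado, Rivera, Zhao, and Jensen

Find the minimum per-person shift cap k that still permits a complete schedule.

3

With 4 baristas and 9 worker-slots to fill, someone must work at least ⌈9/4⌉ = 3 shifts, so k ≥ 3.
k = 3 works: Tue-AM→Delgado, Tue-PM→Rivera, Wed-AM→Delgado, Wed-PM→Delgado, Thu-AM→Zhao, Thu-PM→Zhao, Fri-AM→Rivera, Fri-PM→Rivera, Sat-AM→Zhao.
Loads: Delgado 3, Rivera 3, Zhao 3, Jensen 0 — all ≤ 3.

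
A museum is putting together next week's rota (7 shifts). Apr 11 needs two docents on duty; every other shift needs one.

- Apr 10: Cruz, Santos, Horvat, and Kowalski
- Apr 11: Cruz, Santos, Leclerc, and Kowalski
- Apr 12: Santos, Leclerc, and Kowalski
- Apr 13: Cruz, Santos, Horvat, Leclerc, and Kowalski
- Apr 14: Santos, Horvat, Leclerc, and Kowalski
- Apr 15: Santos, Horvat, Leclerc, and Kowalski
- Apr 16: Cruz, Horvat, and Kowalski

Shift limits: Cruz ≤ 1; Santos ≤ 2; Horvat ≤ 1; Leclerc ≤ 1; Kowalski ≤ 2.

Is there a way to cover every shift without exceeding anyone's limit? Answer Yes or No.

Total capacity is 1+2+1+1+2 = 7 but 8 worker-slots are needed — infeasible.

No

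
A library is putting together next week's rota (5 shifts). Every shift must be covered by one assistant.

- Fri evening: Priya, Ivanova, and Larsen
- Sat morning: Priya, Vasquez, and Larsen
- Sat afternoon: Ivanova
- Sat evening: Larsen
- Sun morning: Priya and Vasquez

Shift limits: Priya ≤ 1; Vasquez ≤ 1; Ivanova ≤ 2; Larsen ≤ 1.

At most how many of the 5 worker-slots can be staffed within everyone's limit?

5

Total capacity across all assistants is 1+1+2+1 = 5, and 5 slots are needed, so at most 5 can be filled.
An assignment achieving 5: Fri evening→Ivanova, Sat morning→Vasquez, Sat afternoon→Ivanova, Sat evening→Larsen, Sun morning→Priya.
Loads: Priya 1/1, Vasquez 1/1, Ivanova 2/2, Larsen 1/1.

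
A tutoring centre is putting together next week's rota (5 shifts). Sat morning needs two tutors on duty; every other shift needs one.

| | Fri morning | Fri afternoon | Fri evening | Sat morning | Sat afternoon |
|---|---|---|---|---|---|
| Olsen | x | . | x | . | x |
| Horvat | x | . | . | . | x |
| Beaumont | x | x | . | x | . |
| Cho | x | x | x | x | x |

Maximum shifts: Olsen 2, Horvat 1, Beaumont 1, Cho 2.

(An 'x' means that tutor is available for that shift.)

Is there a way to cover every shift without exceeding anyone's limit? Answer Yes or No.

Sat morning can only be covered by Beaumont and Cho, so that assignment is forced.
One valid schedule: Fri morning→Horvat, Fri afternoon→Cho, Fri evening→Olsen, Sat morning→Beaumont+Cho, Sat afternoon→Olsen.
Loads: Olsen 2/2, Horvat 1/1, Beaumont 1/1, Cho 2/2 — all within limits.

Yes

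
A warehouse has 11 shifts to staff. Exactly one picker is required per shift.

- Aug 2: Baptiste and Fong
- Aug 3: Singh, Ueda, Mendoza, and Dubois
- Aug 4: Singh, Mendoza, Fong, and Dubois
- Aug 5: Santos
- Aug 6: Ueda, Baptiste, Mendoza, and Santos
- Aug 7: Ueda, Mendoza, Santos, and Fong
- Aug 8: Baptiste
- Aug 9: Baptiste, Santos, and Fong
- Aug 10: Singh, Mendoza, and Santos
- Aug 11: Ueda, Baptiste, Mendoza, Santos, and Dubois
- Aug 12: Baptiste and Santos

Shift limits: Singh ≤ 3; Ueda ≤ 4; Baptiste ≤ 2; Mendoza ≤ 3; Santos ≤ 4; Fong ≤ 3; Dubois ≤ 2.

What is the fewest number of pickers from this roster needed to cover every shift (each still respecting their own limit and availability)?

4

11 slots to fill and no one can take more than 4, so at least ⌈11/4⌉ = 3 pickers are needed.
No set of 3 pickers can cover every shift (each such set leaves at least one shift with no one available or exceeds a cap).
Singh, Ueda, Baptiste, and Santos alone can cover everything: Aug 2→Baptiste, Aug 3→Singh, Aug 4→Singh, Aug 5→Santos, Aug 6→Ueda, Aug 7→Ueda, Aug 8→Baptiste, Aug 9→Santos, Aug 10→Singh, Aug 11→Ueda, Aug 12→Santos.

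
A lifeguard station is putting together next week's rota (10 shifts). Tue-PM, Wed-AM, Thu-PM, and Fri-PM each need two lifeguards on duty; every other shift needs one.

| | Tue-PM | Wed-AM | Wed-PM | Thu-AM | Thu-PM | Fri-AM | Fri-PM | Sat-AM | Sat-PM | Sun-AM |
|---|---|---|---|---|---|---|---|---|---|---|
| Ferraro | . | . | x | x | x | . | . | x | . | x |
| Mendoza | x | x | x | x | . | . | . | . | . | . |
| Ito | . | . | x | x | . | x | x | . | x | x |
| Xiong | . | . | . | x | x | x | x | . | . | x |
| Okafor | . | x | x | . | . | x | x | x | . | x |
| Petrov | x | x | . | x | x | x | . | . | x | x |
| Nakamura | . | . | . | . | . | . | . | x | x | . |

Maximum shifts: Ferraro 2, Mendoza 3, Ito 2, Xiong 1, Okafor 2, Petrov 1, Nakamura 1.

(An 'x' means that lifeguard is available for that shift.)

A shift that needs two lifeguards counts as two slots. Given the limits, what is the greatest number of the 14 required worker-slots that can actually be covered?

Total capacity across all lifeguards is 2+3+2+1+2+1+1 = 12, and 14 slots are needed, so at most 12 can be filled.
An assignment achieving 12: Tue-PM→Mendoza+Petrov, Wed-AM→Mendoza+Okafor, Wed-PM→Mendoza, Thu-PM→Ferraro+Xiong, Fri-AM→Ito, Fri-PM→Ito+Okafor, Sat-AM→Ferraro, Sat-PM→Nakamura.
Loads: Ferraro 2/2, Mendoza 3/3, Ito 2/2, Xiong 1/1, Okafor 2/2, Petrov 1/1, Nakamura 1/1.

12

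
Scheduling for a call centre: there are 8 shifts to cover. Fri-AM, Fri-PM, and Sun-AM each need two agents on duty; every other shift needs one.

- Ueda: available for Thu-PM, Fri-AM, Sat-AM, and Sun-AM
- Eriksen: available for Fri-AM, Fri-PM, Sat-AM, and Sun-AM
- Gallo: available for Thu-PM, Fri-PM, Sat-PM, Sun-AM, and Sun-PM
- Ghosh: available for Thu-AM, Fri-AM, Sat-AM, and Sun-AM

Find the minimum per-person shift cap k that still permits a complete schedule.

With 4 agents and 11 worker-slots to fill, someone must work at least ⌈11/4⌉ = 3 shifts, so k ≥ 3.
k = 3 works: Thu-AM→Ghosh, Thu-PM→Ueda, Fri-AM→Ueda+Eriksen, Fri-PM→Eriksen+Gallo, Sat-AM→Ueda, Sat-PM→Gallo, Sun-AM→Eriksen+Ghosh, Sun-PM→Gallo.
Loads: Ueda 3, Eriksen 3, Gallo 3, Ghosh 2 — all ≤ 3.

3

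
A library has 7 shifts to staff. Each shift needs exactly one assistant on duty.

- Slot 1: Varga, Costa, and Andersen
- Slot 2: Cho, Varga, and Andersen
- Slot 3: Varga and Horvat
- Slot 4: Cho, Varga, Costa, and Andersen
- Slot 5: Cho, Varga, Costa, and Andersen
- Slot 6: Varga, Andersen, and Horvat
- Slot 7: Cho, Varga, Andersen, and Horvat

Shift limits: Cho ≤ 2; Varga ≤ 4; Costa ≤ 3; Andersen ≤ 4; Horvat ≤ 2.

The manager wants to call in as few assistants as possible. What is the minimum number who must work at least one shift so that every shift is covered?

7 slots to fill and no one can take more than 4, so at least ⌈7/4⌉ = 2 assistants are needed.
Varga and Costa alone can cover everything: Slot 1→Costa, Slot 2→Varga, Slot 3→Varga, Slot 4→Costa, Slot 5→Costa, Slot 6→Varga, Slot 7→Varga.

2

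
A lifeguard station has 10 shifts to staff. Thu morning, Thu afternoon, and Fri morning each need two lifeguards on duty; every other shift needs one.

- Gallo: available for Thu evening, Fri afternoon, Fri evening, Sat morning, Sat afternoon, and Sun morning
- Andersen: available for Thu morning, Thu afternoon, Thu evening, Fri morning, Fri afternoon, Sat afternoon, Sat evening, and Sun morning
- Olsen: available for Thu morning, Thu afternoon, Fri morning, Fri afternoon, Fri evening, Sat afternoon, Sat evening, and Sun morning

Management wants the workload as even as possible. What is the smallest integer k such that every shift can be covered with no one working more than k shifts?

With 3 lifeguards and 13 worker-slots to fill, someone must work at least ⌈13/3⌉ = 5 shifts, so k ≥ 5.
k = 5 works: Thu morning→Andersen+Olsen, Thu afternoon→Andersen+Olsen, Thu evening→Gallo, Fri morning→Andersen+Olsen, Fri afternoon→Gallo, Fri evening→Gallo, Sat morning→Gallo, Sat afternoon→Gallo, Sat evening→Andersen, Sun morning→Andersen.
Loads: Gallo 5, Andersen 5, Olsen 3 — all ≤ 5.

5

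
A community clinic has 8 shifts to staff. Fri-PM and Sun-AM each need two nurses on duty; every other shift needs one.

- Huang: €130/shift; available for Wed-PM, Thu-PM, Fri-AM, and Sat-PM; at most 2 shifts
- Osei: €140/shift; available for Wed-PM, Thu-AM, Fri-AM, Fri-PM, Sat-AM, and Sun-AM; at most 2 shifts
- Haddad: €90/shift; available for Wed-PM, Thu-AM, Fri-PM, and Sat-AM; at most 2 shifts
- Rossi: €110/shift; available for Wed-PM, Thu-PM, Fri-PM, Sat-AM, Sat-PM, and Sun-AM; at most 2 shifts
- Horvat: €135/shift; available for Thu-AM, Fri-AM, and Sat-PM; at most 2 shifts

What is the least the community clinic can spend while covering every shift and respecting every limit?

Sun-AM can only be covered by Osei and Rossi, so that assignment is forced.
Picking the cheapest available nurse for each shift independently would cost €1070, but that ignores the shift limits.
An optimal schedule: Wed-PM→Huang, Thu-AM→Osei, Thu-PM→Huang, Fri-AM→Horvat, Fri-PM→Haddad+Rossi, Sat-AM→Haddad, Sat-PM→Horvat, Sun-AM→Osei+Rossi.
Total: 130 + 140 + 130 + 135 + 90 + 110 + 90 + 135 + 140 + 110 = €1210.

€1210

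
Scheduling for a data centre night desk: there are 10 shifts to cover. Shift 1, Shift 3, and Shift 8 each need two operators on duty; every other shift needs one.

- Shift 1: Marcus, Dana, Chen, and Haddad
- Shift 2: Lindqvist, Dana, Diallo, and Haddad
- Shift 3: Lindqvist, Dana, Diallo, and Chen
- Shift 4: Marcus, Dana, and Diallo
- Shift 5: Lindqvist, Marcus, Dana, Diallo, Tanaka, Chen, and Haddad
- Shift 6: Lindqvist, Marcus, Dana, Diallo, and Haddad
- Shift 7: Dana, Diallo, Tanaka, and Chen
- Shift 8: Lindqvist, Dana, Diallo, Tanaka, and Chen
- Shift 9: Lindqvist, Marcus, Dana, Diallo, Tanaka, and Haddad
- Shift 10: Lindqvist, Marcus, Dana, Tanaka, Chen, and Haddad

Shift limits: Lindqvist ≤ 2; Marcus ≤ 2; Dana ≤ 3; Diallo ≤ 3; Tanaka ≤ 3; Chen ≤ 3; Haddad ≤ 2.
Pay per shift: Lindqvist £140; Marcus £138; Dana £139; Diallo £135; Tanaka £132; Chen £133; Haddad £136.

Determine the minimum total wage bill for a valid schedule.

£1748

Picking the cheapest available operator for each shift independently would cost £1735, but that ignores the shift limits.
An optimal schedule: Shift 1→Chen+Haddad, Shift 2→Diallo, Shift 3→Chen+Diallo, Shift 4→Diallo, Shift 5→Marcus, Shift 6→Haddad, Shift 7→Tanaka, Shift 8→Tanaka+Chen, Shift 9→Tanaka, Shift 10→Marcus.
Total: 133 + 136 + 135 + 133 + 135 + 135 + 138 + 136 + 132 + 132 + 133 + 132 + 138 = £1748.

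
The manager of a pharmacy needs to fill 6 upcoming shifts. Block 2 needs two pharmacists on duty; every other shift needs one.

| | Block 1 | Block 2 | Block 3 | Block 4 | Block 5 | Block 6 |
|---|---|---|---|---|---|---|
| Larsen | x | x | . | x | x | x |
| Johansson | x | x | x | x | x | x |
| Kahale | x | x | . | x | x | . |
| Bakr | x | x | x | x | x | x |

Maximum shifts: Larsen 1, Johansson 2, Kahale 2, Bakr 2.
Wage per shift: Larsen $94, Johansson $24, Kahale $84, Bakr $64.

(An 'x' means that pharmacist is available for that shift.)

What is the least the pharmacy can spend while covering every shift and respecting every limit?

$438

Picking the cheapest available pharmacist for each shift independently would cost $208, but that ignores the shift limits.
An optimal schedule: Block 1→Johansson, Block 2→Kahale+Bakr, Block 3→Johansson, Block 4→Kahale, Block 5→Bakr, Block 6→Larsen.
Total: 24 + 84 + 64 + 24 + 84 + 64 + 94 = $438.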